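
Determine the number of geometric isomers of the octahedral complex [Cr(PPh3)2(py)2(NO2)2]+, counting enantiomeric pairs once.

The distinct arrangements are (5 in all): PPh3 trans, py trans, NO2 trans; PPh3 cis, py cis, NO2 trans; PPh3 cis, py trans, NO2 cis; PPh3 cis, py cis, NO2 cis (chiral); PPh3 trans, py cis, NO2 cis.

5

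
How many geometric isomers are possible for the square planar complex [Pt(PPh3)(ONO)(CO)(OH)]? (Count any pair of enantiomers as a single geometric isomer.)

A square has two trans pairs of vertices; adjacent vertices are cis.
There are 3 geometric isomers: (CO/ONO trans, OH/PPh3 trans); (CO/PPh3 trans, OH/ONO trans); (CO/OH trans, ONO/PPh3 trans).

3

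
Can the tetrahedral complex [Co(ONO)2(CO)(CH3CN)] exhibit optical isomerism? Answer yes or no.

All four vertices of a tetrahedron are equivalent and mutually adjacent, so cis/trans isomerism cannot arise.
Only one geometric arrangement is possible.

no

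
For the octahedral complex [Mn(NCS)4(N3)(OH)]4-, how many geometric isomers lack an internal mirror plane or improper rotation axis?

0

The six octahedral sites form three mutually perpendicular trans pairs.
The distinct arrangements are (2 in all): N3 and OH mutually cis; N3 and OH mutually trans.
Each arrangement has an internal mirror plane or centre of symmetry, so none is chiral.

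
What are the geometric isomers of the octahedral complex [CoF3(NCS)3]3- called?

An octahedron has six vertices in three trans pairs; every non-trans pair is cis.
Working through the distinct placements yields 2 geometric isomers: F mer; F fac.

fac and mer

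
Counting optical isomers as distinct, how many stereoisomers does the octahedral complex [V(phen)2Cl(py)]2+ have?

3

An octahedron has six vertices in three trans pairs; every non-trans pair is cis.
Each phen is bidentate and must span two cis positions.
The distinct arrangements are (2 in all): Cl and py mutually cis (chiral); Cl and py mutually trans.
One of these lacks any improper symmetry element and so occurs as an enantiomeric pair, giving 2 + 1 = 3 stereoisomers in total.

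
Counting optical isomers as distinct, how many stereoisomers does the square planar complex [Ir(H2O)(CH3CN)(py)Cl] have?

Working through the distinct placements yields 3 geometric isomers: (CH3CN/H2O trans, Cl/py trans); (CH3CN/py trans, Cl/H2O trans); (CH3CN/Cl trans, H2O/py trans).
Each arrangement has an internal mirror plane or centre of symmetry, so none is chiral.

3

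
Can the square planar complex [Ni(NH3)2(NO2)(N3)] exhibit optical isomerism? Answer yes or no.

no

In a square planar complex each vertex has one trans partner and two cis neighbours.
Systematic placement gives 2 geometric isomers: NH3 cis; NH3 trans.
Each arrangement has an internal mirror plane or centre of symmetry, so none is chiral.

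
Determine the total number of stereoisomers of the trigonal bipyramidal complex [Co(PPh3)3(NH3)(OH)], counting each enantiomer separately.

4

In a trigonal bipyramid the two axial positions differ from the three equatorial ones.
Systematic placement gives 4 geometric isomers: NH3 axial, OH axial; NH3 axial, OH equatorial; NH3 equatorial, OH axial; NH3 equatorial, OH equatorial.
Each arrangement has an internal mirror plane or centre of symmetry, so none is chiral.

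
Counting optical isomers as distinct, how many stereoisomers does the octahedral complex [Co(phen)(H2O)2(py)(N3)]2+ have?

Each phen is bidentate and must span two cis positions.
There are 4 geometric isomers: H2O trans; H2O cis (3 arrangements, 2 chiral).
Of these, 2 lack any improper symmetry element and so occur as enantiomeric pairs, giving 4 + 2 = 6 stereoisomers in total.

6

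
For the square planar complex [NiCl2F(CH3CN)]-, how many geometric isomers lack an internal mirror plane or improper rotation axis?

0

In a square planar complex each vertex has one trans partner and two cis neighbours.
There are 2 geometric isomers: Cl cis; Cl trans.
Each arrangement has an internal mirror plane or centre of symmetry, so none is chiral.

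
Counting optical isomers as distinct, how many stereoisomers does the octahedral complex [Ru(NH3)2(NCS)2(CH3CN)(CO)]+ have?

Working through the distinct placements yields 6 geometric isomers: NH3 trans, NCS trans; NH3 cis, NCS cis (3 arrangements, 2 chiral); NH3 trans, NCS cis; NH3 cis, NCS trans.
Of these, 2 lack any improper symmetry element and so occur as enantiomeric pairs, giving 6 + 2 = 8 stereoisomers in total.

8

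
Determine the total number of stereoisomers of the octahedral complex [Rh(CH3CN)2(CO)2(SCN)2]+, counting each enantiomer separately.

The six octahedral sites form three mutually perpendicular trans pairs.
Working through the distinct placements yields 5 geometric isomers: CH3CN trans, CO trans, SCN trans; CH3CN trans, CO cis, SCN cis; CH3CN cis, CO cis, SCN trans; CH3CN cis, CO cis, SCN cis (chiral); CH3CN cis, CO trans, SCN cis.
One of these lacks any improper symmetry element and so occurs as an enantiomeric pair, giving 5 + 1 = 6 stereoisomers in total.

6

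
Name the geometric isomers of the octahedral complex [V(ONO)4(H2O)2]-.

An octahedron has six vertices in three trans pairs; every non-trans pair is cis.
Systematic placement gives 2 geometric isomers: H2O trans; H2O cis.

cis and trans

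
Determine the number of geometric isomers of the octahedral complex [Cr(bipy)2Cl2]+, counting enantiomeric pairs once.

2

Each bipy is bidentate and must span two cis positions.
Systematic placement gives 2 geometric isomers: Cl trans; Cl cis (chiral).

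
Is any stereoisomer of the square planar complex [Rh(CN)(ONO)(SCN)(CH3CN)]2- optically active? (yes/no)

no

Systematic placement gives 3 geometric isomers: (CH3CN/ONO trans, CN/SCN trans); (CH3CN/SCN trans, CN/ONO trans); (CH3CN/CN trans, ONO/SCN trans).
Each arrangement has an internal mirror plane or centre of symmetry, so none is chiral.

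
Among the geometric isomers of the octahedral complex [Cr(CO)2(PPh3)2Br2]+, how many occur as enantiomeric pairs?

The distinct arrangements are (5 in all): CO trans, PPh3 trans, Br trans; CO cis, PPh3 cis, Br trans; CO cis, PPh3 trans, Br cis; CO cis, PPh3 cis, Br cis (chiral); CO trans, PPh3 cis, Br cis.
One of these lacks any improper symmetry element and so occurs as an enantiomeric pair, giving 5 + 1 = 6 stereoisomers in total.

1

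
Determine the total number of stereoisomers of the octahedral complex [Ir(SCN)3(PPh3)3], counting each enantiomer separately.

An octahedron has six vertices in three trans pairs; every non-trans pair is cis.
Working through the distinct placements yields 2 geometric isomers: SCN mer; SCN fac.
Each arrangement has an internal mirror plane or centre of symmetry, so none is chiral.

2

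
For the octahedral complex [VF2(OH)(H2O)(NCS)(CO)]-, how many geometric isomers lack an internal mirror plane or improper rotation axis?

The six octahedral sites form three mutually perpendicular trans pairs.
Placing the ligands in turn and identifying arrangements related by rotation or reflection leaves 9 distinct geometric isomers.
Of these, 6 lack any improper symmetry element and so occur as enantiomeric pairs, giving 9 + 6 = 15 stereoisomers in total.

6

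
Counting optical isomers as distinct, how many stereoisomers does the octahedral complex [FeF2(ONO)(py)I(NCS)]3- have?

15

In an octahedral complex each vertex has one trans partner and four cis neighbours.
Exhaustive case analysis gives 9 geometric isomers.
Of these, 6 lack any improper symmetry element and so occur as enantiomeric pairs, giving 9 + 6 = 15 stereoisomers in total.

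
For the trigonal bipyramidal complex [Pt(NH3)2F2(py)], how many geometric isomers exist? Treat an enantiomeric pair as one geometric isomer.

A trigonal bipyramid has two axial and three equatorial sites, which are chemically inequivalent.
Systematic enumeration (placing each ligand type in turn and discarding arrangements equivalent by rotation or reflection) gives 5 geometric isomers.

5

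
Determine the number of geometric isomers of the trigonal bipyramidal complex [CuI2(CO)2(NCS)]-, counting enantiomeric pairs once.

5

Placing the ligands in turn and identifying arrangements related by rotation or reflection leaves 5 distinct geometric isomers.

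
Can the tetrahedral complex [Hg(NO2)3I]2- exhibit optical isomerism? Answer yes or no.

All four vertices of a tetrahedron are equivalent and mutually adjacent, so cis/trans isomerism cannot arise.
Only one geometric arrangement is possible.

no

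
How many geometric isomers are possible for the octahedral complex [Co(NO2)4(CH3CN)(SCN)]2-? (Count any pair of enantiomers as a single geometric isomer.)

The six octahedral sites form three mutually perpendicular trans pairs.
Working through the distinct placements yields 2 geometric isomers: CH3CN and SCN mutually cis; CH3CN and SCN mutually trans.

2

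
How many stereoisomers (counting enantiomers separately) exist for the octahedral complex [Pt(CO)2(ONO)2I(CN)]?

The six octahedral sites form three mutually perpendicular trans pairs.
There are 6 geometric isomers: CO cis, ONO trans; CO cis, ONO cis (3 arrangements, 2 chiral); CO trans, ONO trans; CO trans, ONO cis.
Of these, 2 lack any improper symmetry element and so occur as enantiomeric pairs, giving 6 + 2 = 8 stereoisomers in total.

8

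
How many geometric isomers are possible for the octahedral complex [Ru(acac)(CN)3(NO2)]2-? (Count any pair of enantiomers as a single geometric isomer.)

The six octahedral sites form three mutually perpendicular trans pairs.
Each acac is bidentate and must span two cis positions.
The distinct arrangements are (2 in all): CN mer; CN fac.

2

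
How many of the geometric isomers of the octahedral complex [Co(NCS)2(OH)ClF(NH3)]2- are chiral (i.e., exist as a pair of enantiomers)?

The six octahedral sites form three mutually perpendicular trans pairs.
Systematic enumeration (placing each ligand type in turn and discarding arrangements equivalent by rotation or reflection) gives 9 geometric isomers.
Of these, 6 lack any improper symmetry element and so occur as enantiomeric pairs, giving 9 + 6 = 15 stereoisomers in total.

6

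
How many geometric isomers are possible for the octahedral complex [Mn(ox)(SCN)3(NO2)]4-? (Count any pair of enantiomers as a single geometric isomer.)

Each ox is bidentate and must span two cis positions.
Systematic placement gives 2 geometric isomers: SCN fac; SCN mer.

2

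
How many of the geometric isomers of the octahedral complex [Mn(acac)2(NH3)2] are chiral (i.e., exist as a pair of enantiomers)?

An octahedron has six vertices in three trans pairs; every non-trans pair is cis.
Each acac is bidentate and must span two cis positions.
There are 2 geometric isomers: NH3 trans; NH3 cis (chiral).
One of these lacks any improper symmetry element and so occurs as an enantiomeric pair, giving 2 + 1 = 3 stereoisomers in total.

1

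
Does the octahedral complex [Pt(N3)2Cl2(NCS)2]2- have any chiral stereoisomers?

In an octahedral complex each vertex has one trans partner and four cis neighbours.
Working through the distinct placements yields 5 geometric isomers: N3 trans, Cl trans, NCS trans; N3 cis, Cl trans, NCS cis; N3 cis, Cl cis, NCS trans; N3 cis, Cl cis, NCS cis (chiral); N3 trans, Cl cis, NCS cis.
One of these lacks any improper symmetry element and so occurs as an enantiomeric pair, giving 5 + 1 = 6 stereoisomers in total.

yes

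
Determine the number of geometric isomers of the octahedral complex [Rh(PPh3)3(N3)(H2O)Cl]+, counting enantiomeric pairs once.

4

In an octahedral complex each vertex has one trans partner and four cis neighbours.
Systematic placement gives 4 geometric isomers: PPh3 mer (3 arrangements); PPh3 fac (chiral).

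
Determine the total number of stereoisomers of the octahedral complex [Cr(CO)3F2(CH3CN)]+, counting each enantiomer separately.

3

Systematic placement gives 3 geometric isomers: CO mer, F trans; CO fac, F cis; CO mer, F cis.
Each arrangement has an internal mirror plane or centre of symmetry, so none is chiral.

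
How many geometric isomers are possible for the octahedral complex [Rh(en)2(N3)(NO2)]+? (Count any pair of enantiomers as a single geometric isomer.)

2

In an octahedral complex each vertex has one trans partner and four cis neighbours.
Each en is bidentate and must span two cis positions.
Systematic placement gives 2 geometric isomers: N3 and NO2 mutually trans; N3 and NO2 mutually cis (chiral).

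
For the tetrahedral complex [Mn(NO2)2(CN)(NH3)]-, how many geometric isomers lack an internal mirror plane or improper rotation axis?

0

In a tetrahedral complex all four positions are equivalent and every pair of ligands is adjacent — there is no cis/trans distinction.
Only one geometric arrangement is possible.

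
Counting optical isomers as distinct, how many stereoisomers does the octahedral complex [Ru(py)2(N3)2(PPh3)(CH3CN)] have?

8

An octahedron has six vertices in three trans pairs; every non-trans pair is cis.
Systematic placement gives 6 geometric isomers: py trans, N3 cis; py cis, N3 cis (3 arrangements, 2 chiral); py trans, N3 trans; py cis, N3 trans.
Of these, 2 lack any improper symmetry element and so occur as enantiomeric pairs, giving 6 + 2 = 8 stereoisomers in total.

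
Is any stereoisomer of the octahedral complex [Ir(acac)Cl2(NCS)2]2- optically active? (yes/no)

In an octahedral complex each vertex has one trans partner and four cis neighbours.
Each acac is bidentate and must span two cis positions.
The distinct arrangements are (3 in all): Cl trans, NCS cis; Cl cis, NCS cis (chiral); Cl cis, NCS trans.
One of these lacks any improper symmetry element and so occurs as an enantiomeric pair, giving 3 + 1 = 4 stereoisomers in total.

yes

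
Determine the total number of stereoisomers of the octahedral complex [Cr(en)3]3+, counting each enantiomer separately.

An octahedron has six vertices in three trans pairs; every non-trans pair is cis.
Each en is bidentate and must span two cis positions.
Only one geometric arrangement is possible; it has no improper symmetry element, so it exists as a pair of enantiomers (2 stereoisomers).

2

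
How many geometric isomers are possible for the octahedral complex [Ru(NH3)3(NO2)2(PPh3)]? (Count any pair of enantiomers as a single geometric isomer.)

3

The six octahedral sites form three mutually perpendicular trans pairs.
Working through the distinct placements yields 3 geometric isomers: NH3 mer, NO2 cis; NH3 mer, NO2 trans; NH3 fac, NO2 cis.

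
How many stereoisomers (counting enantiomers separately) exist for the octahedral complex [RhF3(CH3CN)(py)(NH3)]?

There are 4 geometric isomers: F mer (3 arrangements); F fac (chiral).
One of these lacks any improper symmetry element and so occurs as an enantiomeric pair, giving 4 + 1 = 5 stereoisomers in total.

5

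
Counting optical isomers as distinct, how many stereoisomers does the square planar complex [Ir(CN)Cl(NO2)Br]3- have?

A square has two trans pairs of vertices; adjacent vertices are cis.
There are 3 geometric isomers: (Br/Cl trans, CN/NO2 trans); (Br/NO2 trans, CN/Cl trans); (Br/CN trans, Cl/NO2 trans).
Each arrangement has an internal mirror plane or centre of symmetry, so none is chiral.

3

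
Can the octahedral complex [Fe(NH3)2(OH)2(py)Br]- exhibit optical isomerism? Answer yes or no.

yes

An octahedron has six vertices in three trans pairs; every non-trans pair is cis.
Working through the distinct placements yields 6 geometric isomers: NH3 cis, OH cis (3 arrangements, 2 chiral); NH3 cis, OH trans; NH3 trans, OH cis; NH3 trans, OH trans.
Of these, 2 lack any improper symmetry element and so occur as enantiomeric pairs, giving 6 + 2 = 8 stereoisomers in total.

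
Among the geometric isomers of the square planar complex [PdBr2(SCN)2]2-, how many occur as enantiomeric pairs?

0

In a square planar complex each vertex has one trans partner and two cis neighbours.
Systematic placement gives 2 geometric isomers: Br cis; Br trans.
Each arrangement has an internal mirror plane or centre of symmetry, so none is chiral.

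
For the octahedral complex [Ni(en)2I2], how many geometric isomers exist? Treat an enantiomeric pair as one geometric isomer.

2

Each en is bidentate and must span two cis positions.
Systematic placement gives 2 geometric isomers: I trans; I cis (chiral).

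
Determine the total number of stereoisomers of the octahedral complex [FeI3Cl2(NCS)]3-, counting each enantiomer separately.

There are 3 geometric isomers: I mer, Cl trans; I fac, Cl cis; I mer, Cl cis.
Each arrangement has an internal mirror plane or centre of symmetry, so none is chiral.

3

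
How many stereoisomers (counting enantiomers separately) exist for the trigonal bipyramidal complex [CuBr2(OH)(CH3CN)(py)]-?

10

In a trigonal bipyramid the two axial positions differ from the three equatorial ones.
Placing the ligands in turn and identifying arrangements related by rotation or reflection leaves 7 distinct geometric isomers.
Of these, 3 lack any improper symmetry element and so occur as enantiomeric pairs, giving 7 + 3 = 10 stereoisomers in total.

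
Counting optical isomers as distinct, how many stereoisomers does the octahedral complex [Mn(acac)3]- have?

In an octahedral complex each vertex has one trans partner and four cis neighbours.
Each acac is bidentate and must span two cis positions.
Only one geometric arrangement is possible; it has no improper symmetry element, so it exists as a pair of enantiomers (2 stereoisomers).

2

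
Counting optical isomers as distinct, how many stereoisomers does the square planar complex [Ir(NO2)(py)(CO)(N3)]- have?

3

The distinct arrangements are (3 in all): (CO/NO2 trans, N3/py trans); (CO/py trans, N3/NO2 trans); (CO/N3 trans, NO2/py trans).
Each arrangement has an internal mirror plane or centre of symmetry, so none is chiral.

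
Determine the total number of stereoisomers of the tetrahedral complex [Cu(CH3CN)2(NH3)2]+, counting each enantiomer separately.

In a tetrahedral complex all four positions are equivalent and every pair of ligands is adjacent — there is no cis/trans distinction.
Only one geometric arrangement is possible.

1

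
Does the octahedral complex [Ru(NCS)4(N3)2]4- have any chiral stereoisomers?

no

An octahedron has six vertices in three trans pairs; every non-trans pair is cis.
Systematic placement gives 2 geometric isomers: N3 trans; N3 cis.
Each arrangement has an internal mirror plane or centre of symmetry, so none is chiral.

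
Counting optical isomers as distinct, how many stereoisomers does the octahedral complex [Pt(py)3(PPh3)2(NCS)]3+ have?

An octahedron has six vertices in three trans pairs; every non-trans pair is cis.
Systematic placement gives 3 geometric isomers: py mer, PPh3 cis; py mer, PPh3 trans; py fac, PPh3 cis.
Each arrangement has an internal mirror plane or centre of symmetry, so none is chiral.

3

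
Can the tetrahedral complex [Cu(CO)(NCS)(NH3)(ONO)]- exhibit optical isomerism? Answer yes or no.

yes

In a tetrahedral complex all four positions are equivalent and every pair of ligands is adjacent — there is no cis/trans distinction.
Only one geometric arrangement is possible; it has no improper symmetry element, so it exists as a pair of enantiomers (2 stereoisomers).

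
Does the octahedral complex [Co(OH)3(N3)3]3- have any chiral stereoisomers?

An octahedron has six vertices in three trans pairs; every non-trans pair is cis.
There are 2 geometric isomers: OH mer; OH fac.
Each arrangement has an internal mirror plane or centre of symmetry, so none is chiral.

no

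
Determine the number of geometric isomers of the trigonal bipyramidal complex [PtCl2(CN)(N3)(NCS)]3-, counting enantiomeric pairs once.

7

In a trigonal bipyramid the two axial positions differ from the three equatorial ones.
Placing the ligands in turn and identifying arrangements related by rotation or reflection leaves 7 distinct geometric isomers.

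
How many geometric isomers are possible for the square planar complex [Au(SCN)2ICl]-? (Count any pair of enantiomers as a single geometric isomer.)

2

A square has two trans pairs of vertices; adjacent vertices are cis.
Working through the distinct placements yields 2 geometric isomers: SCN cis; SCN trans.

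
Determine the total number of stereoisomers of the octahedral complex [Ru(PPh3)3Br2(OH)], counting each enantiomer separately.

In an octahedral complex each vertex has one trans partner and four cis neighbours.
There are 3 geometric isomers: PPh3 mer, Br trans; PPh3 mer, Br cis; PPh3 fac, Br cis.
Each arrangement has an internal mirror plane or centre of symmetry, so none is chiral.

3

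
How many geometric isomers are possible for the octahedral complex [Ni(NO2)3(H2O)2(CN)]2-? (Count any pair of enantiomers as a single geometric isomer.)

3

There are 3 geometric isomers: NO2 mer, H2O cis; NO2 mer, H2O trans; NO2 fac, H2O cis.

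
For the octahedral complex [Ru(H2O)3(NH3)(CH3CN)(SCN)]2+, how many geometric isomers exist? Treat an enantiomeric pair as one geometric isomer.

The six octahedral sites form three mutually perpendicular trans pairs.
The distinct arrangements are (4 in all): H2O mer (3 arrangements); H2O fac (chiral).

4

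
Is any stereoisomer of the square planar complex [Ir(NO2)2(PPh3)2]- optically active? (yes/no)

no

Working through the distinct placements yields 2 geometric isomers: NO2 cis; NO2 trans.
Each arrangement has an internal mirror plane or centre of symmetry, so none is chiral.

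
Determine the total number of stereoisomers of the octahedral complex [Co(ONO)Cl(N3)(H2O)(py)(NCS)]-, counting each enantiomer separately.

An octahedron has six vertices in three trans pairs; every non-trans pair is cis.
Placing the ligands in turn and identifying arrangements related by rotation or reflection leaves 15 distinct geometric isomers.
Of these, 15 lack any improper symmetry element and so occur as enantiomeric pairs, giving 15 + 15 = 30 stereoisomers in total.

30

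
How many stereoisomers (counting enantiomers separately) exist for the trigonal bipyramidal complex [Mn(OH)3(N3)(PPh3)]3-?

4

In a trigonal bipyramid the two axial positions differ from the three equatorial ones.
The distinct arrangements are (4 in all): N3 axial, PPh3 equatorial; N3 axial, PPh3 axial; N3 equatorial, PPh3 equatorial; N3 equatorial, PPh3 axial.
Each arrangement has an internal mirror plane or centre of symmetry, so none is chiral.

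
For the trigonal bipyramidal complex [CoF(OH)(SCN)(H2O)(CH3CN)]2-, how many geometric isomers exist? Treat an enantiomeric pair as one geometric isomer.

10

In a trigonal bipyramid the two axial positions differ from the three equatorial ones.
Exhaustive case analysis gives 10 geometric isomers.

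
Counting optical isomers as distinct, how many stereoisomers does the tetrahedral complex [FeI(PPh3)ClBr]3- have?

2

Only one geometric arrangement is possible; it has no improper symmetry element, so it exists as a pair of enantiomers (2 stereoisomers).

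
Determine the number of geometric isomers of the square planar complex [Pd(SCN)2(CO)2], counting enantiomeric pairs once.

2

A square has two trans pairs of vertices; adjacent vertices are cis.
The distinct arrangements are (2 in all): SCN cis; SCN trans.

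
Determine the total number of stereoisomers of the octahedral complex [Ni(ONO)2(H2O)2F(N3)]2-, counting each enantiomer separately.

8

The distinct arrangements are (6 in all): ONO trans, H2O cis; ONO cis, H2O cis (3 arrangements, 2 chiral); ONO trans, H2O trans; ONO cis, H2O trans.
Of these, 2 lack any improper symmetry element and so occur as enantiomeric pairs, giving 6 + 2 = 8 stereoisomers in total.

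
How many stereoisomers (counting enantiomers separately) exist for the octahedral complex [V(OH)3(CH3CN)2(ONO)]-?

3

In an octahedral complex each vertex has one trans partner and four cis neighbours.
The distinct arrangements are (3 in all): OH mer, CH3CN trans; OH fac, CH3CN cis; OH mer, CH3CN cis.
Each arrangement has an internal mirror plane or centre of symmetry, so none is chiral.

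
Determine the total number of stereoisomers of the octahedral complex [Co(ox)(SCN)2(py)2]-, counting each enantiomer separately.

4

An octahedron has six vertices in three trans pairs; every non-trans pair is cis.
Each ox is bidentate and must span two cis positions.
There are 3 geometric isomers: SCN trans, py cis; SCN cis, py trans; SCN cis, py cis (chiral).
One of these lacks any improper symmetry element and so occurs as an enantiomeric pair, giving 3 + 1 = 4 stereoisomers in total.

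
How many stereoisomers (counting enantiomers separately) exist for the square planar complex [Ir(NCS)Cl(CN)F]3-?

3

Systematic placement gives 3 geometric isomers: (CN/F trans, Cl/NCS trans); (CN/NCS trans, Cl/F trans); (CN/Cl trans, F/NCS trans).
Each arrangement has an internal mirror plane or centre of symmetry, so none is chiral.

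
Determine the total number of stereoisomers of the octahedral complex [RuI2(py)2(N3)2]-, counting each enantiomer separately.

There are 5 geometric isomers: I trans, py trans, N3 trans; I trans, py cis, N3 cis; I cis, py trans, N3 cis; I cis, py cis, N3 cis (chiral); I cis, py cis, N3 trans.
One of these lacks any improper symmetry element and so occurs as an enantiomeric pair, giving 5 + 1 = 6 stereoisomers in total.

6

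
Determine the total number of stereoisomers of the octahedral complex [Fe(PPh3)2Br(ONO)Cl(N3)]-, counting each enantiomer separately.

15

Placing the ligands in turn and identifying arrangements related by rotation or reflection leaves 9 distinct geometric isomers.
Of these, 6 lack any improper symmetry element and so occur as enantiomeric pairs, giving 9 + 6 = 15 stereoisomers in total.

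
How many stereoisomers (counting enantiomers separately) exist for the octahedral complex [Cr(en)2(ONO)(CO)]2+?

Each en is bidentate and must span two cis positions.
There are 2 geometric isomers: ONO and CO mutually trans; ONO and CO mutually cis (chiral).
One of these lacks any improper symmetry element and so occurs as an enantiomeric pair, giving 2 + 1 = 3 stereoisomers in total.

3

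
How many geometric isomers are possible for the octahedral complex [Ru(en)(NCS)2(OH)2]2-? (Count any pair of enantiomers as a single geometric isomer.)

3

An octahedron has six vertices in three trans pairs; every non-trans pair is cis.
Each en is bidentate and must span two cis positions.
Systematic placement gives 3 geometric isomers: NCS trans, OH cis; NCS cis, OH cis (chiral); NCS cis, OH trans.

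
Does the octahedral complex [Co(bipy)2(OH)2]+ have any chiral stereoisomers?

yes

Each bipy is bidentate and must span two cis positions.
Systematic placement gives 2 geometric isomers: OH trans; OH cis (chiral).
One of these lacks any improper symmetry element and so occurs as an enantiomeric pair, giving 2 + 1 = 3 stereoisomers in total.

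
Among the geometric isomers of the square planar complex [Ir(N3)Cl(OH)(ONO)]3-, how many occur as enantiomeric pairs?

0

There are 3 geometric isomers: (Cl/OH trans, N3/ONO trans); (Cl/ONO trans, N3/OH trans); (Cl/N3 trans, OH/ONO trans).
Each arrangement has an internal mirror plane or centre of symmetry, so none is chiral.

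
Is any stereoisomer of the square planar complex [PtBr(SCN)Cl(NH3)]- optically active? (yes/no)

A square has two trans pairs of vertices; adjacent vertices are cis.
Systematic placement gives 3 geometric isomers: (Br/NH3 trans, Cl/SCN trans); (Br/SCN trans, Cl/NH3 trans); (Br/Cl trans, NH3/SCN trans).
Each arrangement has an internal mirror plane or centre of symmetry, so none is chiral.

no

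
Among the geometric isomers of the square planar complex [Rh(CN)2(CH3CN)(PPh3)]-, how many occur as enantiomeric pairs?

A square has two trans pairs of vertices; adjacent vertices are cis.
The distinct arrangements are (2 in all): CN cis; CN trans.
Each arrangement has an internal mirror plane or centre of symmetry, so none is chiral.

0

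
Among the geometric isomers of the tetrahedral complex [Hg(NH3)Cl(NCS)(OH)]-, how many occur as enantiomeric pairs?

All four vertices of a tetrahedron are equivalent and mutually adjacent, so cis/trans isomerism cannot arise.
Only one geometric arrangement is possible; it has no improper symmetry element, so it exists as a pair of enantiomers (2 stereoisomers).

1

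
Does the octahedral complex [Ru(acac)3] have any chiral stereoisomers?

The six octahedral sites form three mutually perpendicular trans pairs.
Each acac is bidentate and must span two cis positions.
Only one geometric arrangement is possible; it has no improper symmetry element, so it exists as a pair of enantiomers (2 stereoisomers).

yes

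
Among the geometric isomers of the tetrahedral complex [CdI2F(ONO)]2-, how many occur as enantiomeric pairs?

0

All four vertices of a tetrahedron are equivalent and mutually adjacent, so cis/trans isomerism cannot arise.
Only one geometric arrangement is possible.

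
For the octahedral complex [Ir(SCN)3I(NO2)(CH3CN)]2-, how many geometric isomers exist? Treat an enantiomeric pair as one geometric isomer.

4

Working through the distinct placements yields 4 geometric isomers: SCN mer (3 arrangements); SCN fac (chiral).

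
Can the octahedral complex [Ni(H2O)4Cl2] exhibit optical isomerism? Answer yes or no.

no

The distinct arrangements are (2 in all): Cl trans; Cl cis.
Each arrangement has an internal mirror plane or centre of symmetry, so none is chiral.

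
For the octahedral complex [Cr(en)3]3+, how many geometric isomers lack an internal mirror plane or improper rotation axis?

In an octahedral complex each vertex has one trans partner and four cis neighbours.
Each en is bidentate and must span two cis positions.
Only one geometric arrangement is possible; it has no improper symmetry element, so it exists as a pair of enantiomers (2 stereoisomers).

1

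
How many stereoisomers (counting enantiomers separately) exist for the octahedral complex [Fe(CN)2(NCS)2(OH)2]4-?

In an octahedral complex each vertex has one trans partner and four cis neighbours.
There are 5 geometric isomers: CN trans, NCS trans, OH trans; CN trans, NCS cis, OH cis; CN cis, NCS cis, OH trans; CN cis, NCS cis, OH cis (chiral); CN cis, NCS trans, OH cis.
One of these lacks any improper symmetry element and so occurs as an enantiomeric pair, giving 5 + 1 = 6 stereoisomers in total.

6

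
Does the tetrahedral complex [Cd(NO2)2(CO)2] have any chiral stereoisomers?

Only one geometric arrangement is possible.

no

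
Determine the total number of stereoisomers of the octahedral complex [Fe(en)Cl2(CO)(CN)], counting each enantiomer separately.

6

The six octahedral sites form three mutually perpendicular trans pairs.
Each en is bidentate and must span two cis positions.
There are 4 geometric isomers: Cl cis (3 arrangements, 2 chiral); Cl trans.
Of these, 2 lack any improper symmetry element and so occur as enantiomeric pairs, giving 4 + 2 = 6 stereoisomers in total.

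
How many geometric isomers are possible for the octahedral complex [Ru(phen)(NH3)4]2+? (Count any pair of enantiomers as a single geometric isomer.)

An octahedron has six vertices in three trans pairs; every non-trans pair is cis.
Each phen is bidentate and must span two cis positions.
Only one geometric arrangement is possible.

1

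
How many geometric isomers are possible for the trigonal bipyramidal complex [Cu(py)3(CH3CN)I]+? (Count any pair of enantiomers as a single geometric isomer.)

A trigonal bipyramid has two axial and three equatorial sites, which are chemically inequivalent.
There are 4 geometric isomers: CH3CN axial, I axial; CH3CN axial, I equatorial; CH3CN equatorial, I axial; CH3CN equatorial, I equatorial.

4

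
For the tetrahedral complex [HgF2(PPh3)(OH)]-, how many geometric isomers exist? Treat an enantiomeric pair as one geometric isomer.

1

In a tetrahedral complex all four positions are equivalent and every pair of ligands is adjacent — there is no cis/trans distinction.
Only one geometric arrangement is possible.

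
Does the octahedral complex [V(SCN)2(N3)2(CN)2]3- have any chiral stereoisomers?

An octahedron has six vertices in three trans pairs; every non-trans pair is cis.
Systematic placement gives 5 geometric isomers: SCN trans, N3 trans, CN trans; SCN cis, N3 cis, CN trans; SCN trans, N3 cis, CN cis; SCN cis, N3 cis, CN cis (chiral); SCN cis, N3 trans, CN cis.
One of these lacks any improper symmetry element and so occurs as an enantiomeric pair, giving 5 + 1 = 6 stereoisomers in total.

yes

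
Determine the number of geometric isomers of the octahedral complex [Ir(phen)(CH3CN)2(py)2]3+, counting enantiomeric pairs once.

Each phen is bidentate and must span two cis positions.
There are 3 geometric isomers: CH3CN trans, py cis; CH3CN cis, py trans; CH3CN cis, py cis (chiral).

3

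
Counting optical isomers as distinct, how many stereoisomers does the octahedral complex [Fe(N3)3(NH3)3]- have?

2

There are 2 geometric isomers: N3 mer; N3 fac.
Each arrangement has an internal mirror plane or centre of symmetry, so none is chiral.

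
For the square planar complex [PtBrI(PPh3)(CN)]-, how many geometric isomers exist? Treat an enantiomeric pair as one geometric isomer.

3

Working through the distinct placements yields 3 geometric isomers: (Br/I trans, CN/PPh3 trans); (Br/PPh3 trans, CN/I trans); (Br/CN trans, I/PPh3 trans).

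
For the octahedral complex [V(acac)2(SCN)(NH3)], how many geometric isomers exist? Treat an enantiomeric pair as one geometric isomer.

2

Each acac is bidentate and must span two cis positions.
Working through the distinct placements yields 2 geometric isomers: SCN and NH3 mutually trans; SCN and NH3 mutually cis (chiral).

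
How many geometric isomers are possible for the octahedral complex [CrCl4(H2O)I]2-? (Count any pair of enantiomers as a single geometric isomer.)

An octahedron has six vertices in three trans pairs; every non-trans pair is cis.
There are 2 geometric isomers: H2O and I mutually trans; H2O and I mutually cis.

2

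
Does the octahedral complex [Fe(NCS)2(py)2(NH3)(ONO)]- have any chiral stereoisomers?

yes

The six octahedral sites form three mutually perpendicular trans pairs.
There are 6 geometric isomers: NCS trans, py trans; NCS trans, py cis; NCS cis, py trans; NCS cis, py cis (3 arrangements, 2 chiral).
Of these, 2 lack any improper symmetry element and so occur as enantiomeric pairs, giving 6 + 2 = 8 stereoisomers in total.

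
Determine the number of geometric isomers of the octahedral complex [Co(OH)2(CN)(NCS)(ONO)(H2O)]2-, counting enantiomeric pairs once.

9

In an octahedral complex each vertex has one trans partner and four cis neighbours.
Placing the ligands in turn and identifying arrangements related by rotation or reflection leaves 9 distinct geometric isomers.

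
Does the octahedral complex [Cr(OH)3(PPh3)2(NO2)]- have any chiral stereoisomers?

The six octahedral sites form three mutually perpendicular trans pairs.
There are 3 geometric isomers: OH mer, PPh3 trans; OH fac, PPh3 cis; OH mer, PPh3 cis.
Each arrangement has an internal mirror plane or centre of symmetry, so none is chiral.

no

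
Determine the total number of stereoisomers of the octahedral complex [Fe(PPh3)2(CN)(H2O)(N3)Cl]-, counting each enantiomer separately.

In an octahedral complex each vertex has one trans partner and four cis neighbours.
Placing the ligands in turn and identifying arrangements related by rotation or reflection leaves 9 distinct geometric isomers.
Of these, 6 lack any improper symmetry element and so occur as enantiomeric pairs, giving 9 + 6 = 15 stereoisomers in total.

15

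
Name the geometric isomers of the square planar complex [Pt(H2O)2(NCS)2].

cis and trans

In a square planar complex each vertex has one trans partner and two cis neighbours.
Working through the distinct placements yields 2 geometric isomers: H2O cis; H2O trans.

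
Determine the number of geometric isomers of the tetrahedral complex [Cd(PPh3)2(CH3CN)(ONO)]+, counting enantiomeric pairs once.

All four vertices of a tetrahedron are equivalent and mutually adjacent, so cis/trans isomerism cannot arise.
Only one geometric arrangement is possible.

1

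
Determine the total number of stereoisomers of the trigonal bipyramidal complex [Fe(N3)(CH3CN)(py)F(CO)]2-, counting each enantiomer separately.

In a trigonal bipyramid the two axial positions differ from the three equatorial ones.
Placing the ligands in turn and identifying arrangements related by rotation or reflection leaves 10 distinct geometric isomers.
Of these, 10 lack any improper symmetry element and so occur as enantiomeric pairs, giving 10 + 10 = 20 stereoisomers in total.

20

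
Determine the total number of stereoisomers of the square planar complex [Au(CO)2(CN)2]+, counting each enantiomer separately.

A square has two trans pairs of vertices; adjacent vertices are cis.
Systematic placement gives 2 geometric isomers: CO cis; CO trans.
Each arrangement has an internal mirror plane or centre of symmetry, so none is chiral.

2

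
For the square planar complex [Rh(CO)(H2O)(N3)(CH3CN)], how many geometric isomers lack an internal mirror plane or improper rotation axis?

0

In a square planar complex each vertex has one trans partner and two cis neighbours.
There are 3 geometric isomers: (CH3CN/H2O trans, CO/N3 trans); (CH3CN/N3 trans, CO/H2O trans); (CH3CN/CO trans, H2O/N3 trans).
Each arrangement has an internal mirror plane or centre of symmetry, so none is chiral.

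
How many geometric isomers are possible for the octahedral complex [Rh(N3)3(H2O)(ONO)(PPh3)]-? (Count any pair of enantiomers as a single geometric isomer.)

An octahedron has six vertices in three trans pairs; every non-trans pair is cis.
The distinct arrangements are (4 in all): N3 mer (3 arrangements); N3 fac (chiral).

4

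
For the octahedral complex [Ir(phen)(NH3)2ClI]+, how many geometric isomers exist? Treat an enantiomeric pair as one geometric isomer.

In an octahedral complex each vertex has one trans partner and four cis neighbours.
Each phen is bidentate and must span two cis positions.
Systematic placement gives 4 geometric isomers: NH3 cis (3 arrangements, 2 chiral); NH3 trans.

4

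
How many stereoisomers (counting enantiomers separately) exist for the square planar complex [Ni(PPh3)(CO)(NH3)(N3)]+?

3

The distinct arrangements are (3 in all): (CO/NH3 trans, N3/PPh3 trans); (CO/PPh3 trans, N3/NH3 trans); (CO/N3 trans, NH3/PPh3 trans).
Each arrangement has an internal mirror plane or centre of symmetry, so none is chiral.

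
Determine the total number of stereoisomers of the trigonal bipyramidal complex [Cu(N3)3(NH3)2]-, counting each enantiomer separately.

3

In a trigonal bipyramid the two axial positions differ from the three equatorial ones.
Systematic placement gives 3 geometric isomers: NH3 both equatorial; NH3 one axial, one equatorial; NH3 both axial.
Each arrangement has an internal mirror plane or centre of symmetry, so none is chiral.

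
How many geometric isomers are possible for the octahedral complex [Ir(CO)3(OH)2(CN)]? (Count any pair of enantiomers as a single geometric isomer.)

3

In an octahedral complex each vertex has one trans partner and four cis neighbours.
The distinct arrangements are (3 in all): CO mer, OH trans; CO fac, OH cis; CO mer, OH cis.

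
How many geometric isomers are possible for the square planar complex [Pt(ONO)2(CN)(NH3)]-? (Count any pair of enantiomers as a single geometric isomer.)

2

Working through the distinct placements yields 2 geometric isomers: ONO cis; ONO trans.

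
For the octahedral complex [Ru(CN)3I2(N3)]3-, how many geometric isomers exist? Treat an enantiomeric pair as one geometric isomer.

3

The six octahedral sites form three mutually perpendicular trans pairs.
The distinct arrangements are (3 in all): CN mer, I cis; CN mer, I trans; CN fac, I cis.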